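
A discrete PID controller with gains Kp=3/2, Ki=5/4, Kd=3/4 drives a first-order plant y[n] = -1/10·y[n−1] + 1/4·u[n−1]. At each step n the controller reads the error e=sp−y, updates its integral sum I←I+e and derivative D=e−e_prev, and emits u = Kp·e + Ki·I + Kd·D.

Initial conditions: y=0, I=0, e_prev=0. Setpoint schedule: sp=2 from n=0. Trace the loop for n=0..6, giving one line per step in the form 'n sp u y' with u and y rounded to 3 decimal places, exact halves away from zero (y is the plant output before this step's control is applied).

0 2 7.000 0.000
1 2 1.875 1.750
2 2 8.597 0.294
3 2 3.246 2.120
4 2 9.787 0.600
5 2 4.142 2.387
6 2 10.564 0.797

(exact arithmetic carried between steps; '≈' marks a value shown rounded to 6 d.p. or computed from one; I and e_prev carry over from the previous line; the table rounds u and y to 3 d.p., halves away from zero)
n=0: y=0, sp=2, e=sp−y=2; I=2, D=e−e_prev=2; u=3/2·2+5/4·2+3/4·2=7; next y=-1/10·0+1/4·7=1.75
n=1: y=1.75, sp=2, e=sp−y=0.25; I=2.25, D=e−e_prev=-1.75; u=3/2·0.25+5/4·2.25+3/4·(-1.75)=1.875; next y=-1/10·1.75+1/4·1.875=0.29375
n=2: y=0.29375, sp=2, e=sp−y=1.70625; I=3.95625, D=e−e_prev=1.45625; u=3/2·1.70625+5/4·3.95625+3/4·1.45625=8.596875; next y=-1/10·0.29375+1/4·8.596875≈2.119844
n=3: y≈2.119844, sp=2, e=sp−y≈-0.119844; I≈3.836406, D=e−e_prev≈-1.826094; u=3/2·(-0.119844)+5/4·3.836406+3/4·(-1.826094)≈3.246172; next y=-1/10·2.119844+1/4·3.246172≈0.599559
n=4: y≈0.599559, sp=2, e=sp−y≈1.400441; I≈5.236848, D=e−e_prev≈1.520285; u=3/2·1.400441+5/4·5.236848+3/4·1.520285≈9.786936; next y=-1/10·0.599559+1/4·9.786936≈2.386778
n=5: y≈2.386778, sp=2, e=sp−y≈-0.386778; I≈4.850070, D=e−e_prev≈-1.787219; u=3/2·(-0.386778)+5/4·4.850070+3/4·(-1.787219)≈4.142005; next y=-1/10·2.386778+1/4·4.142005≈0.796824
n=6: y≈0.796824, sp=2, e=sp−y≈1.203176; I≈6.053246, D=e−e_prev≈1.589954; u=3/2·1.203176+5/4·6.053246+3/4·1.589954≈10.563788; next y=-1/10·0.796824+1/4·10.563788≈2.561265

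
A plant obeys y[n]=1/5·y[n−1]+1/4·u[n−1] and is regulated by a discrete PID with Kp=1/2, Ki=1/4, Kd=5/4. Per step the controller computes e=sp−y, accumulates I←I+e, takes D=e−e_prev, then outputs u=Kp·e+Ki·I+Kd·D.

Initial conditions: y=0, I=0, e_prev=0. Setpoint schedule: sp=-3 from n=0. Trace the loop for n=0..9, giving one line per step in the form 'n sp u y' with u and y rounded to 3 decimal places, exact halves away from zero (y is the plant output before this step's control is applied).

0 -3 -6.000 0.000
1 -3 0.000 -1.500
2 -3 -4.650 -0.300
3 -3 -1.980 -1.223
4 -3 -4.544 -0.740
5 -3 -3.416 -1.284
6 -3 -4.872 -1.111
7 -3 -4.469 -1.440
8 -3 -5.340 -1.405
9 -3 -5.274 -1.616

(exact arithmetic carried between steps; '≈' marks a value shown rounded to 6 d.p. or computed from one; I and e_prev carry over from the previous line; the table rounds u and y to 3 d.p., halves away from zero)
n=0: y=0, sp=-3, e=sp−y=-3; I=-3, D=e−e_prev=-3; u=1/2·(-3)+1/4·(-3)+5/4·(-3)=-6; next y=1/5·0+1/4·(-6)=-1.5
n=1: y=-1.5, sp=-3, e=sp−y=-1.5; I=-4.5, D=e−e_prev=1.5; u=1/2·(-1.5)+1/4·(-4.5)+5/4·1.5=0; next y=1/5·(-1.5)+1/4·0=-0.3
n=2: y=-0.3, sp=-3, e=sp−y=-2.7; I=-7.2, D=e−e_prev=-1.2; u=1/2·(-2.7)+1/4·(-7.2)+5/4·(-1.2)=-4.65; next y=1/5·(-0.3)+1/4·(-4.65)=-1.2225
n=3: y=-1.2225, sp=-3, e=sp−y=-1.7775; I=-8.9775, D=e−e_prev=0.9225; u=1/2·(-1.7775)+1/4·(-8.9775)+5/4·0.9225=-1.98; next y=1/5·(-1.2225)+1/4·(-1.98)=-0.7395
n=4: y=-0.7395, sp=-3, e=sp−y=-2.2605; I=-11.238, D=e−e_prev=-0.483; u=1/2·(-2.2605)+1/4·(-11.238)+5/4·(-0.483)=-4.5435; next y=1/5·(-0.7395)+1/4·(-4.5435)=-1.283775
n=5: y=-1.283775, sp=-3, e=sp−y=-1.716225; I=-12.954225, D=e−e_prev=0.544275; u=1/2·(-1.716225)+1/4·(-12.954225)+5/4·0.544275=-3.416325; next y=1/5·(-1.283775)+1/4·(-3.416325)≈-1.110836
n=6: y≈-1.110836, sp=-3, e=sp−y≈-1.889164; I≈-14.843389, D=e−e_prev≈-0.172939; u=1/2·(-1.889164)+1/4·(-14.843389)+5/4·(-0.172939)≈-4.871603; next y=1/5·(-1.110836)+1/4·(-4.871603)≈-1.440068
n=7: y≈-1.440068, sp=-3, e=sp−y≈-1.559932; I≈-16.403321, D=e−e_prev≈0.329232; u=1/2·(-1.559932)+1/4·(-16.403321)+5/4·0.329232≈-4.469257; next y=1/5·(-1.440068)+1/4·(-4.469257)≈-1.405328
n=8: y≈-1.405328, sp=-3, e=sp−y≈-1.594672; I≈-17.997993, D=e−e_prev≈-0.034740; u=1/2·(-1.594672)+1/4·(-17.997993)+5/4·(-0.034740)≈-5.340260; next y=1/5·(-1.405328)+1/4·(-5.340260)≈-1.616130
n=9: y≈-1.616130, sp=-3, e=sp−y≈-1.383870; I≈-19.381863, D=e−e_prev≈0.210803; u=1/2·(-1.383870)+1/4·(-19.381863)+5/4·0.210803≈-5.273897; next y=1/5·(-1.616130)+1/4·(-5.273897)≈-1.641700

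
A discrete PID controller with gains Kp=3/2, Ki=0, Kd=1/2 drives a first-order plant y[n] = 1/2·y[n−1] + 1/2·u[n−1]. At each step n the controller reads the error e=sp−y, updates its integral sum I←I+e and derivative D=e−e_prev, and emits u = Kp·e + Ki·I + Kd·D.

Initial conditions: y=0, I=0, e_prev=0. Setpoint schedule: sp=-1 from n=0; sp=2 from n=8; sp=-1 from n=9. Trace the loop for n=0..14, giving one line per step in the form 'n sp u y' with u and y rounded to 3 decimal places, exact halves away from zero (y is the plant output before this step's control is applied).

(exact arithmetic carried between steps; '≈' marks a value shown rounded to 6 d.p. or computed from one; I and e_prev carry over from the previous line; the table rounds u and y to 3 d.p., halves away from zero)
n=0: y=0, sp=-1, e=sp−y=-1; I=-1, D=e−e_prev=-1; u=3/2·(-1)+0·(-1)+1/2·(-1)=-2; next y=1/2·0+1/2·(-2)=-1
n=1: y=-1, sp=-1, e=sp−y=0; I=-1, D=e−e_prev=1; u=3/2·0+0·(-1)+1/2·1=0.5; next y=1/2·(-1)+1/2·0.5=-0.25
n=2: y=-0.25, sp=-1, e=sp−y=-0.75; I=-1.75, D=e−e_prev=-0.75; u=3/2·(-0.75)+0·(-1.75)+1/2·(-0.75)=-1.5; next y=1/2·(-0.25)+1/2·(-1.5)=-0.875
n=3: y=-0.875, sp=-1, e=sp−y=-0.125; I=-1.875, D=e−e_prev=0.625; u=3/2·(-0.125)+0·(-1.875)+1/2·0.625=0.125; next y=1/2·(-0.875)+1/2·0.125=-0.375
n=4: y=-0.375, sp=-1, e=sp−y=-0.625; I=-2.5, D=e−e_prev=-0.5; u=3/2·(-0.625)+0·(-2.5)+1/2·(-0.5)=-1.1875; next y=1/2·(-0.375)+1/2·(-1.1875)=-0.78125
n=5: y=-0.78125, sp=-1, e=sp−y=-0.21875; I=-2.71875, D=e−e_prev=0.40625; u=3/2·(-0.21875)+0·(-2.71875)+1/2·0.40625=-0.125; next y=1/2·(-0.78125)+1/2·(-0.125)=-0.453125
n=6: y=-0.453125, sp=-1, e=sp−y=-0.546875; I=-3.265625, D=e−e_prev=-0.328125; u=3/2·(-0.546875)+0·(-3.265625)+1/2·(-0.328125)=-0.984375; next y=1/2·(-0.453125)+1/2·(-0.984375)=-0.71875
n=7: y=-0.71875, sp=-1, e=sp−y=-0.28125; I=-3.546875, D=e−e_prev=0.265625; u=3/2·(-0.28125)+0·(-3.546875)+1/2·0.265625≈-0.289063; next y=1/2·(-0.71875)+1/2·(-0.289063)≈-0.503906
n=8: y≈-0.503906, sp=2, e=sp−y≈2.503906; I≈-1.042969, D=e−e_prev≈2.785156; u=3/2·2.503906+0·(-1.042969)+1/2·2.785156≈5.148438; next y=1/2·(-0.503906)+1/2·5.148438≈2.322266
n=9: y≈2.322266, sp=-1, e=sp−y≈-3.322266; I≈-4.365234, D=e−e_prev≈-5.826172; u=3/2·(-3.322266)+0·(-4.365234)+1/2·(-5.826172)≈-7.896484; next y=1/2·2.322266+1/2·(-7.896484)≈-2.787109
n=10: y≈-2.787109, sp=-1, e=sp−y≈1.787109; I≈-2.578125, D=e−e_prev≈5.109375; u=3/2·1.787109+0·(-2.578125)+1/2·5.109375≈5.235352; next y=1/2·(-2.787109)+1/2·5.235352≈1.224121
n=11: y≈1.224121, sp=-1, e=sp−y≈-2.224121; I≈-4.802246, D=e−e_prev≈-4.011230; u=3/2·(-2.224121)+0·(-4.802246)+1/2·(-4.011230)≈-5.341797; next y=1/2·1.224121+1/2·(-5.341797)≈-2.058838
n=12: y≈-2.058838, sp=-1, e=sp−y≈1.058838; I≈-3.743408, D=e−e_prev≈3.282959; u=3/2·1.058838+0·(-3.743408)+1/2·3.282959≈3.229736; next y=1/2·(-2.058838)+1/2·3.229736≈0.585449
n=13: y≈0.585449, sp=-1, e=sp−y≈-1.585449; I≈-5.328857, D=e−e_prev≈-2.644287; u=3/2·(-1.585449)+0·(-5.328857)+1/2·(-2.644287)≈-3.700317; next y=1/2·0.585449+1/2·(-3.700317)≈-1.557434
n=14: y≈-1.557434, sp=-1, e=sp−y≈0.557434; I≈-4.771423, D=e−e_prev≈2.142883; u=3/2·0.557434+0·(-4.771423)+1/2·2.142883≈1.907593; next y=1/2·(-1.557434)+1/2·1.907593≈0.175079

0 -1 -2.000 0.000
1 -1 0.500 -1.000
2 -1 -1.500 -0.250
3 -1 0.125 -0.875
4 -1 -1.188 -0.375
5 -1 -0.125 -0.781
6 -1 -0.984 -0.453
7 -1 -0.289 -0.719
8 2 5.148 -0.504
9 -1 -7.896 2.322
10 -1 5.235 -2.787
11 -1 -5.342 1.224
12 -1 3.230 -2.059
13 -1 -3.700 0.585
14 -1 1.908 -1.557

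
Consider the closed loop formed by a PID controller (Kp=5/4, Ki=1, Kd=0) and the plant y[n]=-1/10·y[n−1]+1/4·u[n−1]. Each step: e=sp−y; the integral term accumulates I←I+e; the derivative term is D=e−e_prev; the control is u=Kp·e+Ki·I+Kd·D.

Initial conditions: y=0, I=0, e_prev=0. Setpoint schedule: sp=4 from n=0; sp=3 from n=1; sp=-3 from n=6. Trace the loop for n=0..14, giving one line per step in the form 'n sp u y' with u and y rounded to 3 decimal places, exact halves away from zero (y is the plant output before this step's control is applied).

0 4 9.000 0.000
1 3 5.688 2.250
2 3 8.807 1.197
3 3 8.618 2.082
4 3 9.842 1.946
5 3 10.177 2.266
6 -3 -2.706 2.318
7 -3 -0.765 -0.908
8 -3 -4.674 -0.101
9 -3 -5.193 -1.159
10 -3 -6.981 -1.182
11 -3 -7.798 -1.627
12 -3 -8.812 -1.787
13 -3 -9.491 -2.024
14 -3 -10.138 -2.170

(exact arithmetic carried between steps; '≈' marks a value shown rounded to 6 d.p. or computed from one; I and e_prev carry over from the previous line; the table rounds u and y to 3 d.p., halves away from zero)
n=0: y=0, sp=4, e=sp−y=4; I=4, D=e−e_prev=4; u=5/4·4+1·4+0·4=9; next y=-1/10·0+1/4·9=2.25
n=1: y=2.25, sp=3, e=sp−y=0.75; I=4.75, D=e−e_prev=-3.25; u=5/4·0.75+1·4.75+0·(-3.25)=5.6875; next y=-1/10·2.25+1/4·5.6875=1.196875
n=2: y=1.196875, sp=3, e=sp−y=1.803125; I=6.553125, D=e−e_prev=1.053125; u=5/4·1.803125+1·6.553125+0·1.053125≈8.807031; next y=-1/10·1.196875+1/4·8.807031≈2.082070
n=3: y≈2.082070, sp=3, e=sp−y≈0.917930; I≈7.471055, D=e−e_prev≈-0.885195; u=5/4·0.917930+1·7.471055+0·(-0.885195)≈8.618467; next y=-1/10·2.082070+1/4·8.618467≈1.946410
n=4: y≈1.946410, sp=3, e=sp−y≈1.053590; I≈8.524645, D=e−e_prev≈0.135661; u=5/4·1.053590+1·8.524645+0·0.135661≈9.841633; next y=-1/10·1.946410+1/4·9.841633≈2.265767
n=5: y≈2.265767, sp=3, e=sp−y≈0.734233; I≈9.258878, D=e−e_prev≈-0.319358; u=5/4·0.734233+1·9.258878+0·(-0.319358)≈10.176669; next y=-1/10·2.265767+1/4·10.176669≈2.317590
n=6: y≈2.317590, sp=-3, e=sp−y≈-5.317590; I≈3.941287, D=e−e_prev≈-6.051823; u=5/4·(-5.317590)+1·3.941287+0·(-6.051823)≈-2.705701; next y=-1/10·2.317590+1/4·(-2.705701)≈-0.908184
n=7: y≈-0.908184, sp=-3, e=sp−y≈-2.091816; I≈1.849472, D=e−e_prev≈3.225775; u=5/4·(-2.091816)+1·1.849472+0·3.225775≈-0.765298; next y=-1/10·(-0.908184)+1/4·(-0.765298)≈-0.100506
n=8: y≈-0.100506, sp=-3, e=sp−y≈-2.899494; I≈-1.050022, D=e−e_prev≈-0.807678; u=5/4·(-2.899494)+1·(-1.050022)+0·(-0.807678)≈-4.674390; next y=-1/10·(-0.100506)+1/4·(-4.674390)≈-1.158547
n=9: y≈-1.158547, sp=-3, e=sp−y≈-1.841453; I≈-2.891476, D=e−e_prev≈1.058041; u=5/4·(-1.841453)+1·(-2.891476)+0·1.058041≈-5.193292; next y=-1/10·(-1.158547)+1/4·(-5.193292)≈-1.182468
n=10: y≈-1.182468, sp=-3, e=sp−y≈-1.817532; I≈-4.709007, D=e−e_prev≈0.023922; u=5/4·(-1.817532)+1·(-4.709007)+0·0.023922≈-6.980922; next y=-1/10·(-1.182468)+1/4·(-6.980922)≈-1.626984
n=11: y≈-1.626984, sp=-3, e=sp−y≈-1.373016; I≈-6.082024, D=e−e_prev≈0.444515; u=5/4·(-1.373016)+1·(-6.082024)+0·0.444515≈-7.798294; next y=-1/10·(-1.626984)+1/4·(-7.798294)≈-1.786875
n=12: y≈-1.786875, sp=-3, e=sp−y≈-1.213125; I≈-7.295148, D=e−e_prev≈0.159892; u=5/4·(-1.213125)+1·(-7.295148)+0·0.159892≈-8.811554; next y=-1/10·(-1.786875)+1/4·(-8.811554)≈-2.024201
n=13: y≈-2.024201, sp=-3, e=sp−y≈-0.975799; I≈-8.270947, D=e−e_prev≈0.237326; u=5/4·(-0.975799)+1·(-8.270947)+0·0.237326≈-9.490696; next y=-1/10·(-2.024201)+1/4·(-9.490696)≈-2.170254
n=14: y≈-2.170254, sp=-3, e=sp−y≈-0.829746; I≈-9.100693, D=e−e_prev≈0.146053; u=5/4·(-0.829746)+1·(-9.100693)+0·0.146053≈-10.137876; next y=-1/10·(-2.170254)+1/4·(-10.137876)≈-2.317444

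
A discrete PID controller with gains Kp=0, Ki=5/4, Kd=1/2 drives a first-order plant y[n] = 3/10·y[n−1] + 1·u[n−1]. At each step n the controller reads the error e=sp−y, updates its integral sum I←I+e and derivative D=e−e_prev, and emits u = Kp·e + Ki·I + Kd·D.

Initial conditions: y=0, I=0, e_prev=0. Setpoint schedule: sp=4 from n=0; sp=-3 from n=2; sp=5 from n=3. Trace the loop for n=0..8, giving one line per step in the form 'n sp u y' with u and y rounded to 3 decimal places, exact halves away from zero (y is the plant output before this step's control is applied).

(exact arithmetic carried between steps; '≈' marks a value shown rounded to 6 d.p. or computed from one; I and e_prev carry over from the previous line; the table rounds u and y to 3 d.p., halves away from zero)
n=0: y=0, sp=4, e=sp−y=4; I=4, D=e−e_prev=4; u=0·4+5/4·4+1/2·4=7; next y=3/10·0+1·7=7
n=1: y=7, sp=4, e=sp−y=-3; I=1, D=e−e_prev=-7; u=0·(-3)+5/4·1+1/2·(-7)=-2.25; next y=3/10·7+1·(-2.25)=-0.15
n=2: y=-0.15, sp=-3, e=sp−y=-2.85; I=-1.85, D=e−e_prev=0.15; u=0·(-2.85)+5/4·(-1.85)+1/2·0.15=-2.2375; next y=3/10·(-0.15)+1·(-2.2375)=-2.2825
n=3: y=-2.2825, sp=5, e=sp−y=7.2825; I=5.4325, D=e−e_prev=10.1325; u=0·7.2825+5/4·5.4325+1/2·10.1325=11.856875; next y=3/10·(-2.2825)+1·11.856875=11.172125
n=4: y=11.172125, sp=5, e=sp−y=-6.172125; I=-0.739625, D=e−e_prev=-13.454625; u=0·(-6.172125)+5/4·(-0.739625)+1/2·(-13.454625)≈-7.651844; next y=3/10·11.172125+1·(-7.651844)≈-4.300206
n=5: y≈-4.300206, sp=5, e=sp−y≈9.300206; I≈8.560581, D=e−e_prev≈15.472331; u=0·9.300206+5/4·8.560581+1/2·15.472331≈18.436892; next y=3/10·(-4.300206)+1·18.436892≈17.146830
n=6: y≈17.146830, sp=5, e=sp−y≈-12.146830; I≈-3.586249, D=e−e_prev≈-21.447037; u=0·(-12.146830)+5/4·(-3.586249)+1/2·(-21.447037)≈-15.206330; next y=3/10·17.146830+1·(-15.206330)≈-10.062281
n=7: y≈-10.062281, sp=5, e=sp−y≈15.062281; I≈11.476031, D=e−e_prev≈27.209111; u=0·15.062281+5/4·11.476031+1/2·27.209111≈27.949595; next y=3/10·(-10.062281)+1·27.949595≈24.930911
n=8: y≈24.930911, sp=5, e=sp−y≈-19.930911; I≈-8.454879, D=e−e_prev≈-34.993191; u=0·(-19.930911)+5/4·(-8.454879)+1/2·(-34.993191)≈-28.065194; next y=3/10·24.930911+1·(-28.065194)≈-20.585921

0 4 7.000 0.000
1 4 -2.250 7.000
2 -3 -2.238 -0.150
3 5 11.857 -2.283
4 5 -7.652 11.172
5 5 18.437 -4.300
6 5 -15.206 17.147
7 5 27.950 -10.062
8 5 -28.065 24.931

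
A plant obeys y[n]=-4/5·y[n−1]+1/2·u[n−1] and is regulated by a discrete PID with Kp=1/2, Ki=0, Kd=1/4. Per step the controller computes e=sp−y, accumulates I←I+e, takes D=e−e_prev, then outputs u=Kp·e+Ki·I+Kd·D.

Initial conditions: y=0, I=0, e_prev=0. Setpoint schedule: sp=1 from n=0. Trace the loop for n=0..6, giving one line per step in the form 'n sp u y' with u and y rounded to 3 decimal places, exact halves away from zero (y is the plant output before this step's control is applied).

(exact arithmetic carried between steps; '≈' marks a value shown rounded to 6 d.p. or computed from one; I and e_prev carry over from the previous line; the table rounds u and y to 3 d.p., halves away from zero)
n=0: y=0, sp=1, e=sp−y=1; I=1, D=e−e_prev=1; u=1/2·1+0·1+1/4·1=0.75; next y=-4/5·0+1/2·0.75=0.375
n=1: y=0.375, sp=1, e=sp−y=0.625; I=1.625, D=e−e_prev=-0.375; u=1/2·0.625+0·1.625+1/4·(-0.375)=0.21875; next y=-4/5·0.375+1/2·0.21875=-0.190625
n=2: y=-0.190625, sp=1, e=sp−y=1.190625; I=2.815625, D=e−e_prev=0.565625; u=1/2·1.190625+0·2.815625+1/4·0.565625≈0.736719; next y=-4/5·(-0.190625)+1/2·0.736719≈0.520859
n=3: y≈0.520859, sp=1, e=sp−y≈0.479141; I≈3.294766, D=e−e_prev≈-0.711484; u=1/2·0.479141+0·3.294766+1/4·(-0.711484)≈0.061699; next y=-4/5·0.520859+1/2·0.061699≈-0.385838
n=4: y≈-0.385838, sp=1, e=sp−y≈1.385838; I≈4.680604, D=e−e_prev≈0.906697; u=1/2·1.385838+0·4.680604+1/4·0.906697≈0.919593; next y=-4/5·(-0.385838)+1/2·0.919593≈0.768467
n=5: y≈0.768467, sp=1, e=sp−y≈0.231533; I≈4.912137, D=e−e_prev≈-1.154305; u=1/2·0.231533+0·4.912137+1/4·(-1.154305)≈-0.172810; next y=-4/5·0.768467+1/2·(-0.172810)≈-0.701178
n=6: y≈-0.701178, sp=1, e=sp−y≈1.701178; I≈6.613315, D=e−e_prev≈1.469645; u=1/2·1.701178+0·6.613315+1/4·1.469645≈1.218001; next y=-4/5·(-0.701178)+1/2·1.218001≈1.169943

0 1 0.750 0.000
1 1 0.219 0.375
2 1 0.737 -0.191
3 1 0.062 0.521
4 1 0.920 -0.386
5 1 -0.173 0.768
6 1 1.218 -0.701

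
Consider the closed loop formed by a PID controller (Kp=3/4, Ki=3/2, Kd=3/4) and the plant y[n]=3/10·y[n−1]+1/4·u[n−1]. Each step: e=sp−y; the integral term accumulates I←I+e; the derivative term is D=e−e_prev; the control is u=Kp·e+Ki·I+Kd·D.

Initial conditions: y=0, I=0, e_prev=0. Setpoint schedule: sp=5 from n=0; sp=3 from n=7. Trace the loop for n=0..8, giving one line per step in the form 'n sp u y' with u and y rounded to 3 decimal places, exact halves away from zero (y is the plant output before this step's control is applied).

0 5 15.000 0.000
1 5 7.500 3.750
2 5 14.438 3.000
3 5 12.347 4.509
4 5 14.424 4.440
5 5 13.717 4.938
6 5 14.266 4.911
7 3 7.993 5.040
8 3 11.119 3.510

(exact arithmetic carried between steps; '≈' marks a value shown rounded to 6 d.p. or computed from one; I and e_prev carry over from the previous line; the table rounds u and y to 3 d.p., halves away from zero)
n=0: y=0, sp=5, e=sp−y=5; I=5, D=e−e_prev=5; u=3/4·5+3/2·5+3/4·5=15; next y=3/10·0+1/4·15=3.75
n=1: y=3.75, sp=5, e=sp−y=1.25; I=6.25, D=e−e_prev=-3.75; u=3/4·1.25+3/2·6.25+3/4·(-3.75)=7.5; next y=3/10·3.75+1/4·7.5=3
n=2: y=3, sp=5, e=sp−y=2; I=8.25, D=e−e_prev=0.75; u=3/4·2+3/2·8.25+3/4·0.75=14.4375; next y=3/10·3+1/4·14.4375=4.509375
n=3: y=4.509375, sp=5, e=sp−y=0.490625; I=8.740625, D=e−e_prev=-1.509375; u=3/4·0.490625+3/2·8.740625+3/4·(-1.509375)=12.346875; next y=3/10·4.509375+1/4·12.346875≈4.439531
n=4: y≈4.439531, sp=5, e=sp−y≈0.560469; I≈9.301094, D=e−e_prev≈0.069844; u=3/4·0.560469+3/2·9.301094+3/4·0.069844≈14.424375; next y=3/10·4.439531+1/4·14.424375≈4.937953
n=5: y≈4.937953, sp=5, e=sp−y≈0.062047; I≈9.363141, D=e−e_prev≈-0.498422; u=3/4·0.062047+3/2·9.363141+3/4·(-0.498422)≈13.717430; next y=3/10·4.937953+1/4·13.717430≈4.910743
n=6: y≈4.910743, sp=5, e=sp−y≈0.089257; I≈9.452397, D=e−e_prev≈0.027210; u=3/4·0.089257+3/2·9.452397+3/4·0.027210≈14.265946; next y=3/10·4.910743+1/4·14.265946≈5.039709
n=7: y≈5.039709, sp=3, e=sp−y≈-2.039709; I≈7.412688, D=e−e_prev≈-2.128966; u=3/4·(-2.039709)+3/2·7.412688+3/4·(-2.128966)≈7.992525; next y=3/10·5.039709+1/4·7.992525≈3.510044
n=8: y≈3.510044, sp=3, e=sp−y≈-0.510044; I≈6.902644, D=e−e_prev≈1.529665; u=3/4·(-0.510044)+3/2·6.902644+3/4·1.529665≈11.118681; next y=3/10·3.510044+1/4·11.118681≈3.832684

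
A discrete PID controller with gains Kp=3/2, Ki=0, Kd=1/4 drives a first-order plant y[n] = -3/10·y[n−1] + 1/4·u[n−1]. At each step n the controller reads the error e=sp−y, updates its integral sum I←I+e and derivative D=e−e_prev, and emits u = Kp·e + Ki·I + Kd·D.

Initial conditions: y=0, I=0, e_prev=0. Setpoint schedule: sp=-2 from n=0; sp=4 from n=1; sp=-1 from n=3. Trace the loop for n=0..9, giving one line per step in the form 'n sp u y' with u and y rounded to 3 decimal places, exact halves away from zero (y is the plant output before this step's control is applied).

0 -2 -3.500 0.000
1 4 9.031 -0.875
2 4 1.371 2.520
3 -1 -1.396 -0.413
4 -1 -1.209 -0.225
5 -1 -1.145 -0.235
6 -1 -1.181 -0.216
7 -1 -1.151 -0.230
8 -1 -1.175 -0.219
9 -1 -1.155 -0.228

(exact arithmetic carried between steps; '≈' marks a value shown rounded to 6 d.p. or computed from one; I and e_prev carry over from the previous line; the table rounds u and y to 3 d.p., halves away from zero)
n=0: y=0, sp=-2, e=sp−y=-2; I=-2, D=e−e_prev=-2; u=3/2·(-2)+0·(-2)+1/4·(-2)=-3.5; next y=-3/10·0+1/4·(-3.5)=-0.875
n=1: y=-0.875, sp=4, e=sp−y=4.875; I=2.875, D=e−e_prev=6.875; u=3/2·4.875+0·2.875+1/4·6.875=9.03125; next y=-3/10·(-0.875)+1/4·9.03125≈2.520313
n=2: y≈2.520313, sp=4, e=sp−y≈1.479688; I≈4.354688, D=e−e_prev≈-3.395313; u=3/2·1.479688+0·4.354688+1/4·(-3.395313)≈1.370703; next y=-3/10·2.520313+1/4·1.370703≈-0.413418
n=3: y≈-0.413418, sp=-1, e=sp−y≈-0.586582; I≈3.768105, D=e−e_prev≈-2.066270; u=3/2·(-0.586582)+0·3.768105+1/4·(-2.066270)≈-1.396440; next y=-3/10·(-0.413418)+1/4·(-1.396440)≈-0.225085
n=4: y≈-0.225085, sp=-1, e=sp−y≈-0.774915; I≈2.993190, D=e−e_prev≈-0.188333; u=3/2·(-0.774915)+0·2.993190+1/4·(-0.188333)≈-1.209456; next y=-3/10·(-0.225085)+1/4·(-1.209456)≈-0.234839
n=5: y≈-0.234839, sp=-1, e=sp−y≈-0.765161; I≈2.228029, D=e−e_prev≈0.009754; u=3/2·(-0.765161)+0·2.228029+1/4·0.009754≈-1.145304; next y=-3/10·(-0.234839)+1/4·(-1.145304)≈-0.215874
n=6: y≈-0.215874, sp=-1, e=sp−y≈-0.784126; I≈1.443903, D=e−e_prev≈-0.018964; u=3/2·(-0.784126)+0·1.443903+1/4·(-0.018964)≈-1.180930; next y=-3/10·(-0.215874)+1/4·(-1.180930)≈-0.230470
n=7: y≈-0.230470, sp=-1, e=sp−y≈-0.769530; I≈0.674373, D=e−e_prev≈0.014596; u=3/2·(-0.769530)+0·0.674373+1/4·0.014596≈-1.150646; next y=-3/10·(-0.230470)+1/4·(-1.150646)≈-0.218520
n=8: y≈-0.218520, sp=-1, e=sp−y≈-0.781480; I≈-0.107106, D=e−e_prev≈-0.011950; u=3/2·(-0.781480)+0·(-0.107106)+1/4·(-0.011950)≈-1.175207; next y=-3/10·(-0.218520)+1/4·(-1.175207)≈-0.228246
n=9: y≈-0.228246, sp=-1, e=sp−y≈-0.771754; I≈-0.878861, D=e−e_prev≈0.009725; u=3/2·(-0.771754)+0·(-0.878861)+1/4·0.009725≈-1.155200; next y=-3/10·(-0.228246)+1/4·(-1.155200)≈-0.220326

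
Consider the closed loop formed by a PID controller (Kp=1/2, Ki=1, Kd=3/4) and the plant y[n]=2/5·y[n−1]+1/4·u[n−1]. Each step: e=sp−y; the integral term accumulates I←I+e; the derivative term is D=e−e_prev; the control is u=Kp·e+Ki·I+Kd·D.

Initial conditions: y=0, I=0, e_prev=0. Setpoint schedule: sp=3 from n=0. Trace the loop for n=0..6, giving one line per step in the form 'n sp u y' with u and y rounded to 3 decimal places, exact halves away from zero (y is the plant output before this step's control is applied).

0 3 6.750 0.000
1 3 3.703 1.688
2 3 6.476 1.601
3 3 6.329 2.259
4 3 7.054 2.486
5 3 7.126 2.758
6 3 7.287 2.885

(exact arithmetic carried between steps; '≈' marks a value shown rounded to 6 d.p. or computed from one; I and e_prev carry over from the previous line; the table rounds u and y to 3 d.p., halves away from zero)
n=0: y=0, sp=3, e=sp−y=3; I=3, D=e−e_prev=3; u=1/2·3+1·3+3/4·3=6.75; next y=2/5·0+1/4·6.75=1.6875
n=1: y=1.6875, sp=3, e=sp−y=1.3125; I=4.3125, D=e−e_prev=-1.6875; u=1/2·1.3125+1·4.3125+3/4·(-1.6875)=3.703125; next y=2/5·1.6875+1/4·3.703125≈1.600781
n=2: y≈1.600781, sp=3, e=sp−y≈1.399219; I≈5.711719, D=e−e_prev≈0.086719; u=1/2·1.399219+1·5.711719+3/4·0.086719≈6.476367; next y=2/5·1.600781+1/4·6.476367≈2.259404
n=3: y≈2.259404, sp=3, e=sp−y≈0.740596; I≈6.452314, D=e−e_prev≈-0.658623; u=1/2·0.740596+1·6.452314+3/4·(-0.658623)≈6.328645; next y=2/5·2.259404+1/4·6.328645≈2.485923
n=4: y≈2.485923, sp=3, e=sp−y≈0.514077; I≈6.966391, D=e−e_prev≈-0.226519; u=1/2·0.514077+1·6.966391+3/4·(-0.226519)≈7.053541; next y=2/5·2.485923+1/4·7.053541≈2.757754
n=5: y≈2.757754, sp=3, e=sp−y≈0.242246; I≈7.208637, D=e−e_prev≈-0.271831; u=1/2·0.242246+1·7.208637+3/4·(-0.271831)≈7.125886; next y=2/5·2.757754+1/4·7.125886≈2.884573
n=6: y≈2.884573, sp=3, e=sp−y≈0.115427; I≈7.324064, D=e−e_prev≈-0.126819; u=1/2·0.115427+1·7.324064+3/4·(-0.126819)≈7.286663; next y=2/5·2.884573+1/4·7.286663≈2.975495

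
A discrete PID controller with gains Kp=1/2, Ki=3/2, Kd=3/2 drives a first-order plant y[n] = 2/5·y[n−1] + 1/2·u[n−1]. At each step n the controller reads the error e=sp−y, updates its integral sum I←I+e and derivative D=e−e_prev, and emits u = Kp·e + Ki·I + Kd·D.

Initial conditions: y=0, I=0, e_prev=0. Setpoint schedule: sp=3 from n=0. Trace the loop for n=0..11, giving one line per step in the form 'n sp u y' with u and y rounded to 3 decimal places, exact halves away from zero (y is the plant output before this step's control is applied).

(exact arithmetic carried between steps; '≈' marks a value shown rounded to 6 d.p. or computed from one; I and e_prev carry over from the previous line; the table rounds u and y to 3 d.p., halves away from zero)
n=0: y=0, sp=3, e=sp−y=3; I=3, D=e−e_prev=3; u=1/2·3+3/2·3+3/2·3=10.5; next y=2/5·0+1/2·10.5=5.25
n=1: y=5.25, sp=3, e=sp−y=-2.25; I=0.75, D=e−e_prev=-5.25; u=1/2·(-2.25)+3/2·0.75+3/2·(-5.25)=-7.875; next y=2/5·5.25+1/2·(-7.875)=-1.8375
n=2: y=-1.8375, sp=3, e=sp−y=4.8375; I=5.5875, D=e−e_prev=7.0875; u=1/2·4.8375+3/2·5.5875+3/2·7.0875=21.43125; next y=2/5·(-1.8375)+1/2·21.43125=9.980625
n=3: y=9.980625, sp=3, e=sp−y=-6.980625; I=-1.393125, D=e−e_prev=-11.818125; u=1/2·(-6.980625)+3/2·(-1.393125)+3/2·(-11.818125)≈-23.307188; next y=2/5·9.980625+1/2·(-23.307188)≈-7.661344
n=4: y≈-7.661344, sp=3, e=sp−y≈10.661344; I≈9.268219, D=e−e_prev≈17.641969; u=1/2·10.661344+3/2·9.268219+3/2·17.641969≈45.695953; next y=2/5·(-7.661344)+1/2·45.695953≈19.783439
n=5: y≈19.783439, sp=3, e=sp−y≈-16.783439; I≈-7.515220, D=e−e_prev≈-27.444783; u=1/2·(-16.783439)+3/2·(-7.515220)+3/2·(-27.444783)≈-60.831724; next y=2/5·19.783439+1/2·(-60.831724)≈-22.502486
n=6: y≈-22.502486, sp=3, e=sp−y≈25.502486; I≈17.987266, D=e−e_prev≈42.285926; u=1/2·25.502486+3/2·17.987266+3/2·42.285926≈103.161031; next y=2/5·(-22.502486)+1/2·103.161031≈42.579521
n=7: y≈42.579521, sp=3, e=sp−y≈-39.579521; I≈-21.592255, D=e−e_prev≈-65.082007; u=1/2·(-39.579521)+3/2·(-21.592255)+3/2·(-65.082007)≈-149.801153; next y=2/5·42.579521+1/2·(-149.801153)≈-57.868768
n=8: y≈-57.868768, sp=3, e=sp−y≈60.868768; I≈39.276514, D=e−e_prev≈100.448289; u=1/2·60.868768+3/2·39.276514+3/2·100.448289≈240.021588; next y=2/5·(-57.868768)+1/2·240.021588≈96.863287
n=9: y≈96.863287, sp=3, e=sp−y≈-93.863287; I≈-54.586773, D=e−e_prev≈-154.732055; u=1/2·(-93.863287)+3/2·(-54.586773)+3/2·(-154.732055)≈-360.909886; next y=2/5·96.863287+1/2·(-360.909886)≈-141.709628
n=10: y≈-141.709628, sp=3, e=sp−y≈144.709628; I≈90.122855, D=e−e_prev≈238.572915; u=1/2·144.709628+3/2·90.122855+3/2·238.572915≈565.398470; next y=2/5·(-141.709628)+1/2·565.398470≈226.015383
n=11: y≈226.015383, sp=3, e=sp−y≈-223.015383; I≈-132.892528, D=e−e_prev≈-367.725012; u=1/2·(-223.015383)+3/2·(-132.892528)+3/2·(-367.725012)≈-862.434002; next y=2/5·226.015383+1/2·(-862.434002)≈-340.810848

0 3 10.500 0.000
1 3 -7.875 5.250
2 3 21.431 -1.838
3 3 -23.307 9.981
4 3 45.696 -7.661
5 3 -60.832 19.783
6 3 103.161 -22.502
7 3 -149.801 42.580
8 3 240.022 -57.869
9 3 -360.910 96.863
10 3 565.398 -141.710
11 3 -862.434 226.015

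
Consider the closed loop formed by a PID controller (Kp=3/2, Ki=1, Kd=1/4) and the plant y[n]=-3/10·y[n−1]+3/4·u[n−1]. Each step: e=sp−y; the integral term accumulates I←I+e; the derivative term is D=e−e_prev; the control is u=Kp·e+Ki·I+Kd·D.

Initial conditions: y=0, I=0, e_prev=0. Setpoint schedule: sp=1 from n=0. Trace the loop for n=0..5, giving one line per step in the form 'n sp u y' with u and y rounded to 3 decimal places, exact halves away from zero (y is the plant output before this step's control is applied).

(exact arithmetic carried between steps; '≈' marks a value shown rounded to 6 d.p. or computed from one; I and e_prev carry over from the previous line; the table rounds u and y to 3 d.p., halves away from zero)
n=0: y=0, sp=1, e=sp−y=1; I=1, D=e−e_prev=1; u=3/2·1+1·1+1/4·1=2.75; next y=-3/10·0+3/4·2.75=2.0625
n=1: y=2.0625, sp=1, e=sp−y=-1.0625; I=-0.0625, D=e−e_prev=-2.0625; u=3/2·(-1.0625)+1·(-0.0625)+1/4·(-2.0625)=-2.171875; next y=-3/10·2.0625+3/4·(-2.171875)≈-2.247656
n=2: y≈-2.247656, sp=1, e=sp−y≈3.247656; I≈3.185156, D=e−e_prev≈4.310156; u=3/2·3.247656+1·3.185156+1/4·4.310156≈9.134180; next y=-3/10·(-2.247656)+3/4·9.134180≈7.524932
n=3: y≈7.524932, sp=1, e=sp−y≈-6.524932; I≈-3.339775, D=e−e_prev≈-9.772588; u=3/2·(-6.524932)+1·(-3.339775)+1/4·(-9.772588)≈-15.570320; next y=-3/10·7.524932+3/4·(-15.570320)≈-13.935219
n=4: y≈-13.935219, sp=1, e=sp−y≈14.935219; I≈11.595444, D=e−e_prev≈21.460151; u=3/2·14.935219+1·11.595444+1/4·21.460151≈39.363311; next y=-3/10·(-13.935219)+3/4·39.363311≈33.703049
n=5: y≈33.703049, sp=1, e=sp−y≈-32.703049; I≈-21.107605, D=e−e_prev≈-47.638268; u=3/2·(-32.703049)+1·(-21.107605)+1/4·(-47.638268)≈-82.071745; next y=-3/10·33.703049+3/4·(-82.071745)≈-71.664724

0 1 2.750 0.000
1 1 -2.172 2.063
2 1 9.134 -2.248
3 1 -15.570 7.525
4 1 39.363 -13.935
5 1 -82.072 33.703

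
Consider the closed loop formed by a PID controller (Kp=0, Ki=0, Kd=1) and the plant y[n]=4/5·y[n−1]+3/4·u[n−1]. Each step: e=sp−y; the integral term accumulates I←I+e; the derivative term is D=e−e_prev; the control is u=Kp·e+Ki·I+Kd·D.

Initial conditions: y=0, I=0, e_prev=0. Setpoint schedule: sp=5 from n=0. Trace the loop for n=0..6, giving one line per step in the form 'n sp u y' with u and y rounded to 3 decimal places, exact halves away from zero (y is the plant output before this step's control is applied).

0 5 5.000 0.000
1 5 -3.750 3.750
2 5 3.563 0.188
3 5 -2.634 2.822
4 5 2.540 0.282
5 5 -1.849 2.130
6 5 1.813 0.318

(exact arithmetic carried between steps; '≈' marks a value shown rounded to 6 d.p. or computed from one; I and e_prev carry over from the previous line; the table rounds u and y to 3 d.p., halves away from zero)
n=0: y=0, sp=5, e=sp−y=5; I=5, D=e−e_prev=5; u=0·5+0·5+1·5=5; next y=4/5·0+3/4·5=3.75
n=1: y=3.75, sp=5, e=sp−y=1.25; I=6.25, D=e−e_prev=-3.75; u=0·1.25+0·6.25+1·(-3.75)=-3.75; next y=4/5·3.75+3/4·(-3.75)=0.1875
n=2: y=0.1875, sp=5, e=sp−y=4.8125; I=11.0625, D=e−e_prev=3.5625; u=0·4.8125+0·11.0625+1·3.5625=3.5625; next y=4/5·0.1875+3/4·3.5625=2.821875
n=3: y=2.821875, sp=5, e=sp−y=2.178125; I=13.240625, D=e−e_prev=-2.634375; u=0·2.178125+0·13.240625+1·(-2.634375)=-2.634375; next y=4/5·2.821875+3/4·(-2.634375)≈0.281719
n=4: y≈0.281719, sp=5, e=sp−y≈4.718281; I≈17.958906, D=e−e_prev≈2.540156; u=0·4.718281+0·17.958906+1·2.540156≈2.540156; next y=4/5·0.281719+3/4·2.540156≈2.130492
n=5: y≈2.130492, sp=5, e=sp−y≈2.869508; I≈20.828414, D=e−e_prev≈-1.848773; u=0·2.869508+0·20.828414+1·(-1.848773)≈-1.848773; next y=4/5·2.130492+3/4·(-1.848773)≈0.317814
n=6: y≈0.317814, sp=5, e=sp−y≈4.682186; I≈25.510600, D=e−e_prev≈1.812679; u=0·4.682186+0·25.510600+1·1.812679≈1.812679; next y=4/5·0.317814+3/4·1.812679≈1.613760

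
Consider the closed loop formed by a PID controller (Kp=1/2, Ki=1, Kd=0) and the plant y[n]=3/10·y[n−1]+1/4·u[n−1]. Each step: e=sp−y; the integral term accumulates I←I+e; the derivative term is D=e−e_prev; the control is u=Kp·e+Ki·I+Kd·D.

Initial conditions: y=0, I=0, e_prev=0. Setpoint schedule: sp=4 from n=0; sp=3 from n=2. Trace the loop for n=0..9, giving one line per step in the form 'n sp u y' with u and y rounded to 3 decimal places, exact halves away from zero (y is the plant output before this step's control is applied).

(exact arithmetic carried between steps; '≈' marks a value shown rounded to 6 d.p. or computed from one; I and e_prev carry over from the previous line; the table rounds u and y to 3 d.p., halves away from zero)
n=0: y=0, sp=4, e=sp−y=4; I=4, D=e−e_prev=4; u=1/2·4+1·4+0·4=6; next y=3/10·0+1/4·6=1.5
n=1: y=1.5, sp=4, e=sp−y=2.5; I=6.5, D=e−e_prev=-1.5; u=1/2·2.5+1·6.5+0·(-1.5)=7.75; next y=3/10·1.5+1/4·7.75=2.3875
n=2: y=2.3875, sp=3, e=sp−y=0.6125; I=7.1125, D=e−e_prev=-1.8875; u=1/2·0.6125+1·7.1125+0·(-1.8875)=7.41875; next y=3/10·2.3875+1/4·7.41875≈2.570938
n=3: y≈2.570938, sp=3, e=sp−y≈0.429063; I≈7.541563, D=e−e_prev≈-0.183438; u=1/2·0.429063+1·7.541563+0·(-0.183438)≈7.756094; next y=3/10·2.570938+1/4·7.756094≈2.710305
n=4: y≈2.710305, sp=3, e=sp−y≈0.289695; I≈7.831258, D=e−e_prev≈-0.139367; u=1/2·0.289695+1·7.831258+0·(-0.139367)≈7.976105; next y=3/10·2.710305+1/4·7.976105≈2.807118
n=5: y≈2.807118, sp=3, e=sp−y≈0.192882; I≈8.024140, D=e−e_prev≈-0.096813; u=1/2·0.192882+1·8.024140+0·(-0.096813)≈8.120581; next y=3/10·2.807118+1/4·8.120581≈2.872281
n=6: y≈2.872281, sp=3, e=sp−y≈0.127719; I≈8.151859, D=e−e_prev≈-0.065163; u=1/2·0.127719+1·8.151859+0·(-0.065163)≈8.215719; next y=3/10·2.872281+1/4·8.215719≈2.915614
n=7: y≈2.915614, sp=3, e=sp−y≈0.084386; I≈8.236245, D=e−e_prev≈-0.043333; u=1/2·0.084386+1·8.236245+0·(-0.043333)≈8.278438; next y=3/10·2.915614+1/4·8.278438≈2.944294
n=8: y≈2.944294, sp=3, e=sp−y≈0.055706; I≈8.291952, D=e−e_prev≈-0.028680; u=1/2·0.055706+1·8.291952+0·(-0.028680)≈8.319805; next y=3/10·2.944294+1/4·8.319805≈2.963239
n=9: y≈2.963239, sp=3, e=sp−y≈0.036761; I≈8.328712, D=e−e_prev≈-0.018946; u=1/2·0.036761+1·8.328712+0·(-0.018946)≈8.347093; next y=3/10·2.963239+1/4·8.347093≈2.975745

0 4 6.000 0.000
1 4 7.750 1.500
2 3 7.419 2.388
3 3 7.756 2.571
4 3 7.976 2.710
5 3 8.121 2.807
6 3 8.216 2.872
7 3 8.278 2.916
8 3 8.320 2.944
9 3 8.347 2.963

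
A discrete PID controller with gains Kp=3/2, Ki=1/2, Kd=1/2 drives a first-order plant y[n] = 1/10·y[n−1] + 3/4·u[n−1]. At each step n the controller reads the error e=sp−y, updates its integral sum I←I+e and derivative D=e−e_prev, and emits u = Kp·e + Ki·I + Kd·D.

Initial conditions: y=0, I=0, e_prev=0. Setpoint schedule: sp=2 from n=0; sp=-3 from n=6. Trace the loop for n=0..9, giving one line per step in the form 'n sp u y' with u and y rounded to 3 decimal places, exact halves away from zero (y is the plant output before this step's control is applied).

0 2 5.000 0.000
1 2 -4.375 3.750
2 2 13.266 -2.906
3 2 -19.021 9.659
4 2 40.829 -13.300
5 2 -69.480 29.292
6 -3 121.851 -49.181
7 -3 -230.922 86.470
8 -3 419.706 -164.545
9 -3 -782.203 298.325

(exact arithmetic carried between steps; '≈' marks a value shown rounded to 6 d.p. or computed from one; I and e_prev carry over from the previous line; the table rounds u and y to 3 d.p., halves away from zero)
n=0: y=0, sp=2, e=sp−y=2; I=2, D=e−e_prev=2; u=3/2·2+1/2·2+1/2·2=5; next y=1/10·0+3/4·5=3.75
n=1: y=3.75, sp=2, e=sp−y=-1.75; I=0.25, D=e−e_prev=-3.75; u=3/2·(-1.75)+1/2·0.25+1/2·(-3.75)=-4.375; next y=1/10·3.75+3/4·(-4.375)=-2.90625
n=2: y=-2.90625, sp=2, e=sp−y=4.90625; I=5.15625, D=e−e_prev=6.65625; u=3/2·4.90625+1/2·5.15625+1/2·6.65625=13.265625; next y=1/10·(-2.90625)+3/4·13.265625≈9.658594
n=3: y≈9.658594, sp=2, e=sp−y≈-7.658594; I≈-2.502344, D=e−e_prev≈-12.564844; u=3/2·(-7.658594)+1/2·(-2.502344)+1/2·(-12.564844)≈-19.021484; next y=1/10·9.658594+3/4·(-19.021484)≈-13.300254
n=4: y≈-13.300254, sp=2, e=sp−y≈15.300254; I≈12.797910, D=e−e_prev≈22.958848; u=3/2·15.300254+1/2·12.797910+1/2·22.958848≈40.828760; next y=1/10·(-13.300254)+3/4·40.828760≈29.291544
n=5: y≈29.291544, sp=2, e=sp−y≈-27.291544; I≈-14.493634, D=e−e_prev≈-42.591798; u=3/2·(-27.291544)+1/2·(-14.493634)+1/2·(-42.591798)≈-69.480033; next y=1/10·29.291544+3/4·(-69.480033)≈-49.180870
n=6: y≈-49.180870, sp=-3, e=sp−y≈46.180870; I≈31.687236, D=e−e_prev≈73.472415; u=3/2·46.180870+1/2·31.687236+1/2·73.472415≈121.851131; next y=1/10·(-49.180870)+3/4·121.851131≈86.470261
n=7: y≈86.470261, sp=-3, e=sp−y≈-89.470261; I≈-57.783025, D=e−e_prev≈-135.651131; u=3/2·(-89.470261)+1/2·(-57.783025)+1/2·(-135.651131)≈-230.922470; next y=1/10·86.470261+3/4·(-230.922470)≈-164.544826
n=8: y≈-164.544826, sp=-3, e=sp−y≈161.544826; I≈103.761801, D=e−e_prev≈251.015087; u=3/2·161.544826+1/2·103.761801+1/2·251.015087≈419.705684; next y=1/10·(-164.544826)+3/4·419.705684≈298.324780
n=9: y≈298.324780, sp=-3, e=sp−y≈-301.324780; I≈-197.562979, D=e−e_prev≈-462.869606; u=3/2·(-301.324780)+1/2·(-197.562979)+1/2·(-462.869606)≈-782.203463; next y=1/10·298.324780+3/4·(-782.203463)≈-556.820119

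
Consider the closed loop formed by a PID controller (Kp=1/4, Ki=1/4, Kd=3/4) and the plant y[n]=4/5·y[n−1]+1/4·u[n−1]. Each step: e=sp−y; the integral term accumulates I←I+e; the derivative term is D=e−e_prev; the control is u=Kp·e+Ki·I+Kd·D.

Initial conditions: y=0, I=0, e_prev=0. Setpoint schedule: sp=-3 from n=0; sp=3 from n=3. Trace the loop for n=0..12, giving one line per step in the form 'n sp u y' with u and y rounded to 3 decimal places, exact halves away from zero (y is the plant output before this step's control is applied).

(exact arithmetic carried between steps; '≈' marks a value shown rounded to 6 d.p. or computed from one; I and e_prev carry over from the previous line; the table rounds u and y to 3 d.p., halves away from zero)
n=0: y=0, sp=-3, e=sp−y=-3; I=-3, D=e−e_prev=-3; u=1/4·(-3)+1/4·(-3)+3/4·(-3)=-3.75; next y=4/5·0+1/4·(-3.75)=-0.9375
n=1: y=-0.9375, sp=-3, e=sp−y=-2.0625; I=-5.0625, D=e−e_prev=0.9375; u=1/4·(-2.0625)+1/4·(-5.0625)+3/4·0.9375=-1.078125; next y=4/5·(-0.9375)+1/4·(-1.078125)≈-1.019531
n=2: y≈-1.019531, sp=-3, e=sp−y≈-1.980469; I≈-7.042969, D=e−e_prev≈0.082031; u=1/4·(-1.980469)+1/4·(-7.042969)+3/4·0.082031≈-2.194336; next y=4/5·(-1.019531)+1/4·(-2.194336)≈-1.364209
n=3: y≈-1.364209, sp=3, e=sp−y≈4.364209; I≈-2.678760, D=e−e_prev≈6.344678; u=1/4·4.364209+1/4·(-2.678760)+3/4·6.344678≈5.179871; next y=4/5·(-1.364209)+1/4·5.179871≈0.203600
n=4: y≈0.203600, sp=3, e=sp−y≈2.796400; I≈0.117640, D=e−e_prev≈-1.567809; u=1/4·2.796400+1/4·0.117640+3/4·(-1.567809)≈-0.447347; next y=4/5·0.203600+1/4·(-0.447347)≈0.051044
n=5: y≈0.051044, sp=3, e=sp−y≈2.948956; I≈3.066596, D=e−e_prev≈0.152557; u=1/4·2.948956+1/4·3.066596+3/4·0.152557≈1.618306; next y=4/5·0.051044+1/4·1.618306≈0.445411
n=6: y≈0.445411, sp=3, e=sp−y≈2.554589; I≈5.621185, D=e−e_prev≈-0.394368; u=1/4·2.554589+1/4·5.621185+3/4·(-0.394368)≈1.748168; next y=4/5·0.445411+1/4·1.748168≈0.793371
n=7: y≈0.793371, sp=3, e=sp−y≈2.206629; I≈7.827814, D=e−e_prev≈-0.347960; u=1/4·2.206629+1/4·7.827814+3/4·(-0.347960)≈2.247641; next y=4/5·0.793371+1/4·2.247641≈1.196607
n=8: y≈1.196607, sp=3, e=sp−y≈1.803393; I≈9.631207, D=e−e_prev≈-0.403236; u=1/4·1.803393+1/4·9.631207+3/4·(-0.403236)≈2.556223; next y=4/5·1.196607+1/4·2.556223≈1.596341
n=9: y≈1.596341, sp=3, e=sp−y≈1.403659; I≈11.034866, D=e−e_prev≈-0.399734; u=1/4·1.403659+1/4·11.034866+3/4·(-0.399734)≈2.809830; next y=4/5·1.596341+1/4·2.809830≈1.979531
n=10: y≈1.979531, sp=3, e=sp−y≈1.020469; I≈12.055335, D=e−e_prev≈-0.383189; u=1/4·1.020469+1/4·12.055335+3/4·(-0.383189)≈2.981559; next y=4/5·1.979531+1/4·2.981559≈2.329014
n=11: y≈2.329014, sp=3, e=sp−y≈0.670986; I≈12.726321, D=e−e_prev≈-0.349484; u=1/4·0.670986+1/4·12.726321+3/4·(-0.349484)≈3.087214; next y=4/5·2.329014+1/4·3.087214≈2.635015
n=12: y≈2.635015, sp=3, e=sp−y≈0.364985; I≈13.091306, D=e−e_prev≈-0.306001; u=1/4·0.364985+1/4·13.091306+3/4·(-0.306001)≈3.134572; next y=4/5·2.635015+1/4·3.134572≈2.891655

0 -3 -3.750 0.000
1 -3 -1.078 -0.938
2 -3 -2.194 -1.020
3 3 5.180 -1.364
4 3 -0.447 0.204
5 3 1.618 0.051
6 3 1.748 0.445
7 3 2.248 0.793
8 3 2.556 1.197
9 3 2.810 1.596
10 3 2.982 1.980
11 3 3.087 2.329
12 3 3.135 2.635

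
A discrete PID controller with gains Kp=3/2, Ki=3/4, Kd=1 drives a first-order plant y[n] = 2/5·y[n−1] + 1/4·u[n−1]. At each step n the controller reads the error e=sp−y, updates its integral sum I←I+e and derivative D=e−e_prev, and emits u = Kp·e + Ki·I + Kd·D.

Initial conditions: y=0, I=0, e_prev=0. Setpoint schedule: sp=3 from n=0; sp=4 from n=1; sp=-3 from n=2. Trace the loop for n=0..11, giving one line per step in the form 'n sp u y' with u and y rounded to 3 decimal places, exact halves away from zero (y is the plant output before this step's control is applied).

(exact arithmetic carried between steps; '≈' marks a value shown rounded to 6 d.p. or computed from one; I and e_prev carry over from the previous line; the table rounds u and y to 3 d.p., halves away from zero)
n=0: y=0, sp=3, e=sp−y=3; I=3, D=e−e_prev=3; u=3/2·3+3/4·3+1·3=9.75; next y=2/5·0+1/4·9.75=2.4375
n=1: y=2.4375, sp=4, e=sp−y=1.5625; I=4.5625, D=e−e_prev=-1.4375; u=3/2·1.5625+3/4·4.5625+1·(-1.4375)=4.328125; next y=2/5·2.4375+1/4·4.328125≈2.057031
n=2: y≈2.057031, sp=-3, e=sp−y≈-5.057031; I≈-0.494531, D=e−e_prev≈-6.619531; u=3/2·(-5.057031)+3/4·(-0.494531)+1·(-6.619531)≈-14.575977; next y=2/5·2.057031+1/4·(-14.575977)≈-2.821182
n=3: y≈-2.821182, sp=-3, e=sp−y≈-0.178818; I≈-0.673350, D=e−e_prev≈4.878213; u=3/2·(-0.178818)+3/4·(-0.673350)+1·4.878213≈4.104973; next y=2/5·(-2.821182)+1/4·4.104973≈-0.102229
n=4: y≈-0.102229, sp=-3, e=sp−y≈-2.897771; I≈-3.571120, D=e−e_prev≈-2.718952; u=3/2·(-2.897771)+3/4·(-3.571120)+1·(-2.718952)≈-9.743948; next y=2/5·(-0.102229)+1/4·(-9.743948)≈-2.476879
n=5: y≈-2.476879, sp=-3, e=sp−y≈-0.523121; I≈-4.094241, D=e−e_prev≈2.374649; u=3/2·(-0.523121)+3/4·(-4.094241)+1·2.374649≈-1.480713; next y=2/5·(-2.476879)+1/4·(-1.480713)≈-1.360930
n=6: y≈-1.360930, sp=-3, e=sp−y≈-1.639070; I≈-5.733312, D=e−e_prev≈-1.115949; u=3/2·(-1.639070)+3/4·(-5.733312)+1·(-1.115949)≈-7.874538; next y=2/5·(-1.360930)+1/4·(-7.874538)≈-2.513006
n=7: y≈-2.513006, sp=-3, e=sp−y≈-0.486994; I≈-6.220305, D=e−e_prev≈1.152077; u=3/2·(-0.486994)+3/4·(-6.220305)+1·1.152077≈-4.243643; next y=2/5·(-2.513006)+1/4·(-4.243643)≈-2.066113
n=8: y≈-2.066113, sp=-3, e=sp−y≈-0.933887; I≈-7.154192, D=e−e_prev≈-0.446893; u=3/2·(-0.933887)+3/4·(-7.154192)+1·(-0.446893)≈-7.213367; next y=2/5·(-2.066113)+1/4·(-7.213367)≈-2.629787
n=9: y≈-2.629787, sp=-3, e=sp−y≈-0.370213; I≈-7.524405, D=e−e_prev≈0.563674; u=3/2·(-0.370213)+3/4·(-7.524405)+1·0.563674≈-5.634949; next y=2/5·(-2.629787)+1/4·(-5.634949)≈-2.460652
n=10: y≈-2.460652, sp=-3, e=sp−y≈-0.539348; I≈-8.063753, D=e−e_prev≈-0.169135; u=3/2·(-0.539348)+3/4·(-8.063753)+1·(-0.169135)≈-7.025971; next y=2/5·(-2.460652)+1/4·(-7.025971)≈-2.740754
n=11: y≈-2.740754, sp=-3, e=sp−y≈-0.259246; I≈-8.322999, D=e−e_prev≈0.280102; u=3/2·(-0.259246)+3/4·(-8.322999)+1·0.280102≈-6.351017; next y=2/5·(-2.740754)+1/4·(-6.351017)≈-2.684056

0 3 9.750 0.000
1 4 4.328 2.438
2 -3 -14.576 2.057
3 -3 4.105 -2.821
4 -3 -9.744 -0.102
5 -3 -1.481 -2.477
6 -3 -7.875 -1.361
7 -3 -4.244 -2.513
8 -3 -7.213 -2.066
9 -3 -5.635 -2.630
10 -3 -7.026 -2.461
11 -3 -6.351 -2.741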